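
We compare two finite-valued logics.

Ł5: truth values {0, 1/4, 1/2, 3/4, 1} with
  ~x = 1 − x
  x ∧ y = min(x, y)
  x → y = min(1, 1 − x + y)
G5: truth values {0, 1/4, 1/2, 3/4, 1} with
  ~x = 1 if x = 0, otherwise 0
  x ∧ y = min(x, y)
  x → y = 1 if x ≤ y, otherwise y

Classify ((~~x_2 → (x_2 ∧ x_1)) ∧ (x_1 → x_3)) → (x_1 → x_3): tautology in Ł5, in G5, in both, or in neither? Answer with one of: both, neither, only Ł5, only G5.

both

In Ł5: every assignment gives 1 — tautology.
In G5: every assignment gives 1 — tautology.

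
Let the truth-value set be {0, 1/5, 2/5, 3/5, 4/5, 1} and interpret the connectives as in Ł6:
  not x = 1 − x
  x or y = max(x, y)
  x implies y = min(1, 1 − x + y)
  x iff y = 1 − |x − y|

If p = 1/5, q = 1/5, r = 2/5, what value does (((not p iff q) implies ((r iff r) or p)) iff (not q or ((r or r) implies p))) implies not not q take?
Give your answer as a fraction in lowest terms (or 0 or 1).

2/5

not p = not 1/5 = 4/5
not p iff q = 4/5 iff 1/5 = 2/5
r iff r = 2/5 iff 2/5 = 1
(r iff r) or p = 1 or 1/5 = 1
(not p iff q) implies ((r iff r) or p) = 2/5 implies 1 = 1
not q = not 1/5 = 4/5
r or r = 2/5 or 2/5 = 2/5
(r or r) implies p = 2/5 implies 1/5 = 4/5
not q or ((r or r) implies p) = 4/5 or 4/5 = 4/5
((not p iff q) implies ((r iff r) or p)) iff (not q or ((r or r) implies p)) = 1 iff 4/5 = 4/5
not q = not 1/5 = 4/5
not not q = not 4/5 = 1/5
(((not p iff q) implies ((r iff r) or p)) iff (not q or ((r or r) implies p))) implies not not q = 4/5 implies 1/5 = 2/5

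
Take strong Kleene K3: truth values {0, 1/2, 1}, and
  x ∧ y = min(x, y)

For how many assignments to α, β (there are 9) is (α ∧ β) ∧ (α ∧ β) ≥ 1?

α = 0, β = 0 ↦ 0  <
α = 0, β = 1/2 ↦ 0  <
α = 0, β = 1 ↦ 0  <
α = 1/2, β = 0 ↦ 0  <
α = 1/2, β = 1/2 ↦ 1/2  <
α = 1/2, β = 1 ↦ 1/2  <
α = 1, β = 0 ↦ 0  <
α = 1, β = 1/2 ↦ 1/2  <
α = 1, β = 1 ↦ 1  ≥
So 1 of the 9 assignments meets the threshold.

1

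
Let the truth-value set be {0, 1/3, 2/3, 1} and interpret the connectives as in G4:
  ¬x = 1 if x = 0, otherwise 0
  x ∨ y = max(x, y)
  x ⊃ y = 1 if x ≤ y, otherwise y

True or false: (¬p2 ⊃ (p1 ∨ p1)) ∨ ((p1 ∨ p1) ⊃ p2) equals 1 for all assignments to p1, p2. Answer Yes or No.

No

Counterexample: take p1 = 1/3, p2 = 0.
¬p2 = ¬0 = 1
p1 ∨ p1 = 1/3 ∨ 1/3 = 1/3
¬p2 ⊃ (p1 ∨ p1) = 1 ⊃ 1/3 = 1/3
p1 ∨ p1 = 1/3 ∨ 1/3 = 1/3
(p1 ∨ p1) ⊃ p2 = 1/3 ⊃ 0 = 0
(¬p2 ⊃ (p1 ∨ p1)) ∨ ((p1 ∨ p1) ⊃ p2) = 1/3 ∨ 0 = 1/3
This gives 1/3 ≠ 1.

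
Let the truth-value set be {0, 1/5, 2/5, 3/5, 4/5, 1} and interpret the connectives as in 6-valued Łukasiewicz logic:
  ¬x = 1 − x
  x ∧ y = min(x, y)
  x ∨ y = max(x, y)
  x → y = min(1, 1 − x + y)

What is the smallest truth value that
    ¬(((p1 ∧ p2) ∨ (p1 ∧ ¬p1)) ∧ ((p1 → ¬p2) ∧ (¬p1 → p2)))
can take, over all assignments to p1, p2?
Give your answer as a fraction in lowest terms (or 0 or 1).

2/5

Take p1 = 3/5, p2 = 3/5:
p1 ∧ p2 = 3/5 ∧ 3/5 = 3/5
¬p1 = ¬3/5 = 2/5
p1 ∧ ¬p1 = 3/5 ∧ 2/5 = 2/5
(p1 ∧ p2) ∨ (p1 ∧ ¬p1) = 3/5 ∨ 2/5 = 3/5
¬p2 = ¬3/5 = 2/5
p1 → ¬p2 = 3/5 → 2/5 = 4/5
¬p1 = ¬3/5 = 2/5
¬p1 → p2 = 2/5 → 3/5 = 1
(p1 → ¬p2) ∧ (¬p1 → p2) = 4/5 ∧ 1 = 4/5
((p1 ∧ p2) ∨ (p1 ∧ ¬p1)) ∧ ((p1 → ¬p2) ∧ (¬p1 → p2)) = 3/5 ∧ 4/5 = 3/5
¬(((p1 ∧ p2) ∨ (p1 ∧ ¬p1)) ∧ ((p1 → ¬p2) ∧ (¬p1 → p2))) = ¬3/5 = 2/5
No assignment yields a value below 2/5, so this is the minimum.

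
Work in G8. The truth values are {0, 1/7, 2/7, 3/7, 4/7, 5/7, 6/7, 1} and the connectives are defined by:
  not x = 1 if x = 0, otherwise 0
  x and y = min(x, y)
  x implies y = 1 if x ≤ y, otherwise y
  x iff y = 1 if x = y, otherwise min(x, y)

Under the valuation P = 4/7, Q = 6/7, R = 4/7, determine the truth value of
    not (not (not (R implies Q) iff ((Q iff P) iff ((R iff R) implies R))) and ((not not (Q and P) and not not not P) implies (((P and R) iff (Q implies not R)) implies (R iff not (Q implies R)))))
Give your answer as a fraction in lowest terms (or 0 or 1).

R implies Q = 4/7 implies 6/7 = 1
not (R implies Q) = not 1 = 0
Q iff P = 6/7 iff 4/7 = 4/7
R iff R = 4/7 iff 4/7 = 1
(R iff R) implies R = 1 implies 4/7 = 4/7
(Q iff P) iff ((R iff R) implies R) = 4/7 iff 4/7 = 1
not (R implies Q) iff ((Q iff P) iff ((R iff R) implies R)) = 0 iff 1 = 0
not (not (R implies Q) iff ((Q iff P) iff ((R iff R) implies R))) = not 0 = 1
Q and P = 6/7 and 4/7 = 4/7
not (Q and P) = not 4/7 = 0
not not (Q and P) = not 0 = 1
not P = not 4/7 = 0
not not P = not 0 = 1
not not not P = not 1 = 0
not not (Q and P) and not not not P = 1 and 0 = 0
P and R = 4/7 and 4/7 = 4/7
not R = not 4/7 = 0
Q implies not R = 6/7 implies 0 = 0
(P and R) iff (Q implies not R) = 4/7 iff 0 = 0
Q implies R = 6/7 implies 4/7 = 4/7
not (Q implies R) = not 4/7 = 0
R iff not (Q implies R) = 4/7 iff 0 = 0
((P and R) iff (Q implies not R)) implies (R iff not (Q implies R)) = 0 implies 0 = 1
(not not (Q and P) and not not not P) implies (((P and R) iff (Q implies not R)) implies (R iff not (Q implies R))) = 0 implies 1 = 1
not (not (R implies Q) iff ((Q iff P) iff ((R iff R) implies R))) and ((not not (Q and P) and not not not P) implies (((P and R) iff (Q implies not R)) implies (R iff not (Q implies R)))) = 1 and 1 = 1
not (not (not (R implies Q) iff ((Q iff P) iff ((R iff R) implies R))) and ((not not (Q and P) and not not not P) implies (((P and R) iff (Q implies not R)) implies (R iff not (Q implies R))))) = not 1 = 0

0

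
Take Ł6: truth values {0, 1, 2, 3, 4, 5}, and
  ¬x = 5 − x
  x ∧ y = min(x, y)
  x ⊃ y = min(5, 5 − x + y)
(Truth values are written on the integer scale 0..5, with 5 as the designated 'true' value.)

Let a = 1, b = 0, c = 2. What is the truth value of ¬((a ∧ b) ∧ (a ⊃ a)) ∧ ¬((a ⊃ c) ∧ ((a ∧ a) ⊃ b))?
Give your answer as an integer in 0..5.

a ∧ b = 1 ∧ 0 = 0
a ⊃ a = 1 ⊃ 1 = 5
(a ∧ b) ∧ (a ⊃ a) = 0 ∧ 5 = 0
¬((a ∧ b) ∧ (a ⊃ a)) = ¬0 = 5
a ⊃ c = 1 ⊃ 2 = 5
a ∧ a = 1 ∧ 1 = 1
(a ∧ a) ⊃ b = 1 ⊃ 0 = 4
(a ⊃ c) ∧ ((a ∧ a) ⊃ b) = 5 ∧ 4 = 4
¬((a ⊃ c) ∧ ((a ∧ a) ⊃ b)) = ¬4 = 1
¬((a ∧ b) ∧ (a ⊃ a)) ∧ ¬((a ⊃ c) ∧ ((a ∧ a) ⊃ b)) = 5 ∧ 1 = 1

1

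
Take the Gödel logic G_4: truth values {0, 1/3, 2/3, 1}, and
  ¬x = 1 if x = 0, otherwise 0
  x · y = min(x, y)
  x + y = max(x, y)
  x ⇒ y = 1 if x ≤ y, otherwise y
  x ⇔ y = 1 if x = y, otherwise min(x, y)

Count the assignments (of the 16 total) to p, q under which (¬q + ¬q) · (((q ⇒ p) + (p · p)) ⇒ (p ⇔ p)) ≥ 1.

p = 0, q = 0 ↦ 1  ≥
p = 0, q = 1/3 ↦ 0  <
p = 0, q = 2/3 ↦ 0  <
p = 0, q = 1 ↦ 0  <
p = 1/3, q = 0 ↦ 1  ≥
p = 1/3, q = 1/3 ↦ 0  <
p = 1/3, q = 2/3 ↦ 0  <
p = 1/3, q = 1 ↦ 0  <
p = 2/3, q = 0 ↦ 1  ≥
p = 2/3, q = 1/3 ↦ 0  <
p = 2/3, q = 2/3 ↦ 0  <
p = 2/3, q = 1 ↦ 0  <
p = 1, q = 0 ↦ 1  ≥
p = 1, q = 1/3 ↦ 0  <
p = 1, q = 2/3 ↦ 0  <
p = 1, q = 1 ↦ 0  <
So 4 of the 16 assignments meet the threshold.

4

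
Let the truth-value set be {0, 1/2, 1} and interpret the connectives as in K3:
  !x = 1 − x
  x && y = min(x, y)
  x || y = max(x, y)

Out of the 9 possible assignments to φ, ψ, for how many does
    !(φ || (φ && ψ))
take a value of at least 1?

φ = 0, ψ = 0 ↦ 1  ≥
φ = 0, ψ = 1/2 ↦ 1  ≥
φ = 0, ψ = 1 ↦ 1  ≥
φ = 1/2, ψ = 0 ↦ 1/2  <
φ = 1/2, ψ = 1/2 ↦ 1/2  <
φ = 1/2, ψ = 1 ↦ 1/2  <
φ = 1, ψ = 0 ↦ 0  <
φ = 1, ψ = 1/2 ↦ 0  <
φ = 1, ψ = 1 ↦ 0  <
So 3 of the 9 assignments meet the threshold.

3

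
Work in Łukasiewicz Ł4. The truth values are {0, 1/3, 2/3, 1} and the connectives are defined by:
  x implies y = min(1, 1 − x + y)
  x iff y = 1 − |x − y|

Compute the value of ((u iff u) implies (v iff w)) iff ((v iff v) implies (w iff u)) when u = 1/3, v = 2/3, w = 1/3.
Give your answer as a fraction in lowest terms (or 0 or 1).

u iff u = 1/3 iff 1/3 = 1
v iff w = 2/3 iff 1/3 = 2/3
(u iff u) implies (v iff w) = 1 implies 2/3 = 2/3
v iff v = 2/3 iff 2/3 = 1
w iff u = 1/3 iff 1/3 = 1
(v iff v) implies (w iff u) = 1 implies 1 = 1
((u iff u) implies (v iff w)) iff ((v iff v) implies (w iff u)) = 2/3 iff 1 = 2/3

2/3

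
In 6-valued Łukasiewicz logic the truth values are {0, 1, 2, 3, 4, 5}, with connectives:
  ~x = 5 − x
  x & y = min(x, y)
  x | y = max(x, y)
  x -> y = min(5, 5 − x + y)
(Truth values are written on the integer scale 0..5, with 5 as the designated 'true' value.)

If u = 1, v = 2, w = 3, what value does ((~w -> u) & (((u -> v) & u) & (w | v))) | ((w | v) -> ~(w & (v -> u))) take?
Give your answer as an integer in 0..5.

~w = ~3 = 2
~w -> u = 2 -> 1 = 4
u -> v = 1 -> 2 = 5
(u -> v) & u = 5 & 1 = 1
w | v = 3 | 2 = 3
((u -> v) & u) & (w | v) = 1 & 3 = 1
(~w -> u) & (((u -> v) & u) & (w | v)) = 4 & 1 = 1
w | v = 3 | 2 = 3
v -> u = 2 -> 1 = 4
w & (v -> u) = 3 & 4 = 3
~(w & (v -> u)) = ~3 = 2
(w | v) -> ~(w & (v -> u)) = 3 -> 2 = 4
((~w -> u) & (((u -> v) & u) & (w | v))) | ((w | v) -> ~(w & (v -> u))) = 1 | 4 = 4

4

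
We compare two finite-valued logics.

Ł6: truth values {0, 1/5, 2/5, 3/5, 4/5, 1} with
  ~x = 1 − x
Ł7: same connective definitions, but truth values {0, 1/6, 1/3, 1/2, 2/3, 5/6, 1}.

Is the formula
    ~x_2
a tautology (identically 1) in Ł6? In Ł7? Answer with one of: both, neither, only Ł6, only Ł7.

In Ł6: at x_2 = 1/5 the value is 4/5 — not a tautology.
In Ł7: at x_2 = 1/6 the value is 5/6 — not a tautology.

neither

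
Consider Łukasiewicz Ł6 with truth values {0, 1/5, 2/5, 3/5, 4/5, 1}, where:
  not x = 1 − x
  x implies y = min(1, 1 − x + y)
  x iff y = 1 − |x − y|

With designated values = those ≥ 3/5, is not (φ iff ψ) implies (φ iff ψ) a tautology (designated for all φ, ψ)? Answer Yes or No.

No

Counterexample: take φ = 0, ψ = 4/5.
φ iff ψ = 0 iff 4/5 = 1/5
not (φ iff ψ) = not 1/5 = 4/5
not (φ iff ψ) implies (φ iff ψ) = 4/5 implies 1/5 = 2/5
This gives 2/5, which is below 3/5.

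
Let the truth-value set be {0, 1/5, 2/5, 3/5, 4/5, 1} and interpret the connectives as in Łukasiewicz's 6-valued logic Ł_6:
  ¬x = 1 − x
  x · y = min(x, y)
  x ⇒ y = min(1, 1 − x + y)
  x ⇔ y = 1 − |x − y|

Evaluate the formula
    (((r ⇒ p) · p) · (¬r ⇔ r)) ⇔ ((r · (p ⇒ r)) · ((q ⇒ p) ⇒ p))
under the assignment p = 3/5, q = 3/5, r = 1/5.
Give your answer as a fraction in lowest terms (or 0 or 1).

r ⇒ p = 1/5 ⇒ 3/5 = 1
(r ⇒ p) · p = 1 · 3/5 = 3/5
¬r = ¬1/5 = 4/5
¬r ⇔ r = 4/5 ⇔ 1/5 = 2/5
((r ⇒ p) · p) · (¬r ⇔ r) = 3/5 · 2/5 = 2/5
p ⇒ r = 3/5 ⇒ 1/5 = 3/5
r · (p ⇒ r) = 1/5 · 3/5 = 1/5
q ⇒ p = 3/5 ⇒ 3/5 = 1
(q ⇒ p) ⇒ p = 1 ⇒ 3/5 = 3/5
(r · (p ⇒ r)) · ((q ⇒ p) ⇒ p) = 1/5 · 3/5 = 1/5
(((r ⇒ p) · p) · (¬r ⇔ r)) ⇔ ((r · (p ⇒ r)) · ((q ⇒ p) ⇒ p)) = 2/5 ⇔ 1/5 = 4/5

4/5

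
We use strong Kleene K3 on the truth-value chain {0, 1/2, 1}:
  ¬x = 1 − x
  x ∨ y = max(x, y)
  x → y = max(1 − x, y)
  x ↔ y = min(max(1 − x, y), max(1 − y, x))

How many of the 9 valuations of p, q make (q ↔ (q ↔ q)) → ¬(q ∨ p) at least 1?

p = 0, q = 0 ↦ 1  ≥
p = 0, q = 1/2 ↦ 1/2  <
p = 0, q = 1 ↦ 0  <
p = 1/2, q = 0 ↦ 1  ≥
p = 1/2, q = 1/2 ↦ 1/2  <
p = 1/2, q = 1 ↦ 0  <
p = 1, q = 0 ↦ 1  ≥
p = 1, q = 1/2 ↦ 1/2  <
p = 1, q = 1 ↦ 0  <
So 3 of the 9 assignments meet the threshold.

3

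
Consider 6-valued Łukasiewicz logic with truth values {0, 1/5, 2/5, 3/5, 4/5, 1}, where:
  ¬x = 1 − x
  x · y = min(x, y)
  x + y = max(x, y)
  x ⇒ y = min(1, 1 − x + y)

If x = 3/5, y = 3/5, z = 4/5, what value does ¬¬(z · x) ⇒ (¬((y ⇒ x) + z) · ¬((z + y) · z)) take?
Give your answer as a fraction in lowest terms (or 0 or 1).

2/5

z · x = 4/5 · 3/5 = 3/5
¬(z · x) = ¬3/5 = 2/5
¬¬(z · x) = ¬2/5 = 3/5
y ⇒ x = 3/5 ⇒ 3/5 = 1
(y ⇒ x) + z = 1 + 4/5 = 1
¬((y ⇒ x) + z) = ¬1 = 0
z + y = 4/5 + 3/5 = 4/5
(z + y) · z = 4/5 · 4/5 = 4/5
¬((z + y) · z) = ¬4/5 = 1/5
¬((y ⇒ x) + z) · ¬((z + y) · z) = 0 · 1/5 = 0
¬¬(z · x) ⇒ (¬((y ⇒ x) + z) · ¬((z + y) · z)) = 3/5 ⇒ 0 = 2/5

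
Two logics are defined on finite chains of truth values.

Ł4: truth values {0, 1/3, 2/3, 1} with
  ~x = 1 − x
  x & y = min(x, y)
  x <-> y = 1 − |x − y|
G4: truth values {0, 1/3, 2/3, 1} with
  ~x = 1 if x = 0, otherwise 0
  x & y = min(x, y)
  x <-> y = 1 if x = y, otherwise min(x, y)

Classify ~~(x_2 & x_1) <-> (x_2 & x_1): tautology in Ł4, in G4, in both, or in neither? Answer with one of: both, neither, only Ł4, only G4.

In Ł4: every assignment gives 1 — tautology.
In G4: at x_1 = 1/3, x_2 = 1/3 the value is 1/3 — not a tautology.

only Ł4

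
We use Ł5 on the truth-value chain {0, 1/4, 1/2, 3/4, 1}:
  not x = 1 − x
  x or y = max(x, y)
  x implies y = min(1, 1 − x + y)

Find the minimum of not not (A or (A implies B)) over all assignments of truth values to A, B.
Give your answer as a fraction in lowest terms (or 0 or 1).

1/2

Take A = 1/2, B = 0:
A implies B = 1/2 implies 0 = 1/2
A or (A implies B) = 1/2 or 1/2 = 1/2
not (A or (A implies B)) = not 1/2 = 1/2
not not (A or (A implies B)) = not 1/2 = 1/2
No assignment yields a value below 1/2, so this is the minimum.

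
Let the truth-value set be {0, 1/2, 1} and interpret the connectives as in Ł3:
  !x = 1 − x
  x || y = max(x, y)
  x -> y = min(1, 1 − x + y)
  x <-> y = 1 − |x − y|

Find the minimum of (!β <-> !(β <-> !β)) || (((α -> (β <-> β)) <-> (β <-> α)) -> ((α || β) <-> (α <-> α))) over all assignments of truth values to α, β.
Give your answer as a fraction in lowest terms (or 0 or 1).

Take α = 1/2, β = 1/2:
!β = !1/2 = 1/2
!β = !1/2 = 1/2
β <-> !β = 1/2 <-> 1/2 = 1
!(β <-> !β) = !1 = 0
!β <-> !(β <-> !β) = 1/2 <-> 0 = 1/2
β <-> β = 1/2 <-> 1/2 = 1
α -> (β <-> β) = 1/2 -> 1 = 1
β <-> α = 1/2 <-> 1/2 = 1
(α -> (β <-> β)) <-> (β <-> α) = 1 <-> 1 = 1
α || β = 1/2 || 1/2 = 1/2
α <-> α = 1/2 <-> 1/2 = 1
(α || β) <-> (α <-> α) = 1/2 <-> 1 = 1/2
((α -> (β <-> β)) <-> (β <-> α)) -> ((α || β) <-> (α <-> α)) = 1 -> 1/2 = 1/2
(!β <-> !(β <-> !β)) || (((α -> (β <-> β)) <-> (β <-> α)) -> ((α || β) <-> (α <-> α))) = 1/2 || 1/2 = 1/2
No assignment yields a value below 1/2, so this is the minimum.

1/2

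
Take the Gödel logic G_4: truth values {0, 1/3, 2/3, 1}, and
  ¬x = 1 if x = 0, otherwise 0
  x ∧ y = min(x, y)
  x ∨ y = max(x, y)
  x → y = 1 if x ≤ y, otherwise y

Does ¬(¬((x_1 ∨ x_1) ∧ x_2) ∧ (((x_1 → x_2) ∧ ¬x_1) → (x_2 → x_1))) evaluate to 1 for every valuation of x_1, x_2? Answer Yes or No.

No

Counterexample: take x_1 = 0, x_2 = 0.
x_1 ∨ x_1 = 0 ∨ 0 = 0
(x_1 ∨ x_1) ∧ x_2 = 0 ∧ 0 = 0
¬((x_1 ∨ x_1) ∧ x_2) = ¬0 = 1
x_1 → x_2 = 0 → 0 = 1
¬x_1 = ¬0 = 1
(x_1 → x_2) ∧ ¬x_1 = 1 ∧ 1 = 1
x_2 → x_1 = 0 → 0 = 1
((x_1 → x_2) ∧ ¬x_1) → (x_2 → x_1) = 1 → 1 = 1
¬((x_1 ∨ x_1) ∧ x_2) ∧ (((x_1 → x_2) ∧ ¬x_1) → (x_2 → x_1)) = 1 ∧ 1 = 1
¬(¬((x_1 ∨ x_1) ∧ x_2) ∧ (((x_1 → x_2) ∧ ¬x_1) → (x_2 → x_1))) = ¬1 = 0
This gives 0 ≠ 1.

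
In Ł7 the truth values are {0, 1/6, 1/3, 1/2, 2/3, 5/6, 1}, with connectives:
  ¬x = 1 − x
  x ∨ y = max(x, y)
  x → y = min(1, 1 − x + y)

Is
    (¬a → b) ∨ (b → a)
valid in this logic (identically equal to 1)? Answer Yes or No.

Counterexample: take a = 0, b = 1/6.
¬a = ¬0 = 1
¬a → b = 1 → 1/6 = 1/6
b → a = 1/6 → 0 = 5/6
(¬a → b) ∨ (b → a) = 1/6 ∨ 5/6 = 5/6
This gives 5/6 ≠ 1.

No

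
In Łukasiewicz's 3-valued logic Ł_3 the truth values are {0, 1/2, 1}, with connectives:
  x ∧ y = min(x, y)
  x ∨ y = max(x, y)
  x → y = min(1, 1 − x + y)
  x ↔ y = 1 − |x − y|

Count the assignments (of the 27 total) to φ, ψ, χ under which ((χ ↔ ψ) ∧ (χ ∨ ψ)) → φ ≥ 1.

20

value 1: 20 assignments (counts)
value 1/2: 6 assignments
value 0: 1 assignment
So 20 of the 27 assignments meet the threshold.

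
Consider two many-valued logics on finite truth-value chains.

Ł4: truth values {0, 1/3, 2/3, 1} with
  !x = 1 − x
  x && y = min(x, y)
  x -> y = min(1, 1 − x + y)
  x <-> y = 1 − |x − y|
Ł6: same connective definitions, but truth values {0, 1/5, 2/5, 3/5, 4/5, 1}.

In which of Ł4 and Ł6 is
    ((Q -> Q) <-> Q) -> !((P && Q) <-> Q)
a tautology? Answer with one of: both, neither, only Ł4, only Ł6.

neither

In Ł4: at P = 1/3, Q = 1/3 the value is 2/3 — not a tautology.
In Ł6: at P = 1/5, Q = 1/5 the value is 4/5 — not a tautology.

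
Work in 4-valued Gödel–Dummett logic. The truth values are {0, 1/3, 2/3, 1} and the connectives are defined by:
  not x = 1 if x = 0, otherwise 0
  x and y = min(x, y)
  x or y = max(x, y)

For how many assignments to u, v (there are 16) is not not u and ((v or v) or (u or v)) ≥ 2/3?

10

u = 0, v = 0 ↦ 0  <
u = 0, v = 1/3 ↦ 0  <
u = 0, v = 2/3 ↦ 0  <
u = 0, v = 1 ↦ 0  <
u = 1/3, v = 0 ↦ 1/3  <
u = 1/3, v = 1/3 ↦ 1/3  <
u = 1/3, v = 2/3 ↦ 2/3  ≥
u = 1/3, v = 1 ↦ 1  ≥
u = 2/3, v = 0 ↦ 2/3  ≥
u = 2/3, v = 1/3 ↦ 2/3  ≥
u = 2/3, v = 2/3 ↦ 2/3  ≥
u = 2/3, v = 1 ↦ 1  ≥
u = 1, v = 0 ↦ 1  ≥
u = 1, v = 1/3 ↦ 1  ≥
u = 1, v = 2/3 ↦ 1  ≥
u = 1, v = 1 ↦ 1  ≥
So 10 of the 16 assignments meet the threshold.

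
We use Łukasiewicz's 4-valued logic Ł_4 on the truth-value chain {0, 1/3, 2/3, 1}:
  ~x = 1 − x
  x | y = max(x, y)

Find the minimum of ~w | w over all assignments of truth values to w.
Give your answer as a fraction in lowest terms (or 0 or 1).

Take w = 1/3:
~w = ~1/3 = 2/3
~w | w = 2/3 | 1/3 = 2/3
No assignment yields a value below 2/3, so this is the minimum.

2/3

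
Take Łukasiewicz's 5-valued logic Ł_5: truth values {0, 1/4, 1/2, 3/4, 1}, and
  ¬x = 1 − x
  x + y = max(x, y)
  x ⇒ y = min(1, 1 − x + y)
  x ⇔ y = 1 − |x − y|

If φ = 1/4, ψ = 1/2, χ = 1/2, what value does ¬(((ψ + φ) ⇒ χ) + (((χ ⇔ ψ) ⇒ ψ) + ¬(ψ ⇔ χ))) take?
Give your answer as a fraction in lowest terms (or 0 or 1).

0

ψ + φ = 1/2 + 1/4 = 1/2
(ψ + φ) ⇒ χ = 1/2 ⇒ 1/2 = 1
χ ⇔ ψ = 1/2 ⇔ 1/2 = 1
(χ ⇔ ψ) ⇒ ψ = 1 ⇒ 1/2 = 1/2
ψ ⇔ χ = 1/2 ⇔ 1/2 = 1
¬(ψ ⇔ χ) = ¬1 = 0
((χ ⇔ ψ) ⇒ ψ) + ¬(ψ ⇔ χ) = 1/2 + 0 = 1/2
((ψ + φ) ⇒ χ) + (((χ ⇔ ψ) ⇒ ψ) + ¬(ψ ⇔ χ)) = 1 + 1/2 = 1
¬(((ψ + φ) ⇒ χ) + (((χ ⇔ ψ) ⇒ ψ) + ¬(ψ ⇔ χ))) = ¬1 = 0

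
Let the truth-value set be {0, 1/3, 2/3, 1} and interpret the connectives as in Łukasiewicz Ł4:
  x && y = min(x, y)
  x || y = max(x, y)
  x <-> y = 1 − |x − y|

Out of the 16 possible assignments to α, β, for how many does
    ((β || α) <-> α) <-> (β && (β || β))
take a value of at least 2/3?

α = 0, β = 0 ↦ 0  <
α = 0, β = 1/3 ↦ 2/3  ≥
α = 0, β = 2/3 ↦ 2/3  ≥
α = 0, β = 1 ↦ 0  <
α = 1/3, β = 0 ↦ 0  <
α = 1/3, β = 1/3 ↦ 1/3  <
α = 1/3, β = 2/3 ↦ 1  ≥
α = 1/3, β = 1 ↦ 1/3  <
α = 2/3, β = 0 ↦ 0  <
α = 2/3, β = 1/3 ↦ 1/3  <
α = 2/3, β = 2/3 ↦ 2/3  ≥
α = 2/3, β = 1 ↦ 2/3  ≥
α = 1, β = 0 ↦ 0  <
α = 1, β = 1/3 ↦ 1/3  <
α = 1, β = 2/3 ↦ 2/3  ≥
α = 1, β = 1 ↦ 1  ≥
So 7 of the 16 assignments meet the threshold.

7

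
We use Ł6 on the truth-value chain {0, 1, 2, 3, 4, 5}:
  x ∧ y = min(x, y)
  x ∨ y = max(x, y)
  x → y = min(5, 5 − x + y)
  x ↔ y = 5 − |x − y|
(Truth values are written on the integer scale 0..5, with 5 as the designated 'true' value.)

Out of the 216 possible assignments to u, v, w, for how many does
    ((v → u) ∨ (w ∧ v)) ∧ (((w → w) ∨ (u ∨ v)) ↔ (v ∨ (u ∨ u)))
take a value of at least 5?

value 5: 41 assignments (counts)
value 4: 51 assignments
value 3: 52 assignments
value 2: 42 assignments
value 1: 23 assignments
value 0: 7 assignments
So 41 of the 216 assignments meet the threshold.

41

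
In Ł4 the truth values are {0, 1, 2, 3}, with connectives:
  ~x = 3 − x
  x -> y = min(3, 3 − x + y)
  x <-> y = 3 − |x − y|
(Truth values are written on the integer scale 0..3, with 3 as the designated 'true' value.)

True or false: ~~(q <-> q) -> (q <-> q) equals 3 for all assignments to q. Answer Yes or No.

Yes

q = 0 ↦ 3
q = 1 ↦ 3
q = 2 ↦ 3
q = 3 ↦ 3
Every assignment gives a value ≥ 3.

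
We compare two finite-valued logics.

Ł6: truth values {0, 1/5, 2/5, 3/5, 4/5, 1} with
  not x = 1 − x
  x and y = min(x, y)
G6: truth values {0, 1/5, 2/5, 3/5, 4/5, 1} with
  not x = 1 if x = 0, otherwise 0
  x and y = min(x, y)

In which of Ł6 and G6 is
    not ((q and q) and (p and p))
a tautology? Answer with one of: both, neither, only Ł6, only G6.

neither

In Ł6: at p = 1/5, q = 1/5 the value is 4/5 — not a tautology.
In G6: at p = 1/5, q = 1/5 the value is 0 — not a tautology.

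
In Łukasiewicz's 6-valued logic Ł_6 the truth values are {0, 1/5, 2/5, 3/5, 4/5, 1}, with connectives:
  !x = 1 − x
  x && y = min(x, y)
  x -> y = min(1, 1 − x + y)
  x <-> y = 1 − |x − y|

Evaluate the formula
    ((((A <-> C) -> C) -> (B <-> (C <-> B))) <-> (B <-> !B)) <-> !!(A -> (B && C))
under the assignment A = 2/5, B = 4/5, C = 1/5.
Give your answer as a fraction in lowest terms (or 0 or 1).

3/5

A <-> C = 2/5 <-> 1/5 = 4/5
(A <-> C) -> C = 4/5 -> 1/5 = 2/5
C <-> B = 1/5 <-> 4/5 = 2/5
B <-> (C <-> B) = 4/5 <-> 2/5 = 3/5
((A <-> C) -> C) -> (B <-> (C <-> B)) = 2/5 -> 3/5 = 1
!B = !4/5 = 1/5
B <-> !B = 4/5 <-> 1/5 = 2/5
(((A <-> C) -> C) -> (B <-> (C <-> B))) <-> (B <-> !B) = 1 <-> 2/5 = 2/5
B && C = 4/5 && 1/5 = 1/5
A -> (B && C) = 2/5 -> 1/5 = 4/5
!(A -> (B && C)) = !4/5 = 1/5
!!(A -> (B && C)) = !1/5 = 4/5
((((A <-> C) -> C) -> (B <-> (C <-> B))) <-> (B <-> !B)) <-> !!(A -> (B && C)) = 2/5 <-> 4/5 = 3/5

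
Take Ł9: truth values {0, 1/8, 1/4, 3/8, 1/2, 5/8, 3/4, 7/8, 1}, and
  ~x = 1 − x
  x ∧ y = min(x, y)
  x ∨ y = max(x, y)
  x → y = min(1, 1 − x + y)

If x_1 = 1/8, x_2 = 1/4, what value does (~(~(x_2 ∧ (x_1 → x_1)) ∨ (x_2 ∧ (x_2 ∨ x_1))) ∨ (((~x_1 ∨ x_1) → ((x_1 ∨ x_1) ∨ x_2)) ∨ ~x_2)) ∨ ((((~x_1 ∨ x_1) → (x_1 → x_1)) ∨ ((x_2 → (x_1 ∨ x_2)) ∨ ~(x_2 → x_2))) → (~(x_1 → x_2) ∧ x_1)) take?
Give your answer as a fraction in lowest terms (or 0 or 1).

3/4

x_1 → x_1 = 1/8 → 1/8 = 1
x_2 ∧ (x_1 → x_1) = 1/4 ∧ 1 = 1/4
~(x_2 ∧ (x_1 → x_1)) = ~1/4 = 3/4
x_2 ∨ x_1 = 1/4 ∨ 1/8 = 1/4
x_2 ∧ (x_2 ∨ x_1) = 1/4 ∧ 1/4 = 1/4
~(x_2 ∧ (x_1 → x_1)) ∨ (x_2 ∧ (x_2 ∨ x_1)) = 3/4 ∨ 1/4 = 3/4
~(~(x_2 ∧ (x_1 → x_1)) ∨ (x_2 ∧ (x_2 ∨ x_1))) = ~3/4 = 1/4
~x_1 = ~1/8 = 7/8
~x_1 ∨ x_1 = 7/8 ∨ 1/8 = 7/8
x_1 ∨ x_1 = 1/8 ∨ 1/8 = 1/8
(x_1 ∨ x_1) ∨ x_2 = 1/8 ∨ 1/4 = 1/4
(~x_1 ∨ x_1) → ((x_1 ∨ x_1) ∨ x_2) = 7/8 → 1/4 = 3/8
~x_2 = ~1/4 = 3/4
((~x_1 ∨ x_1) → ((x_1 ∨ x_1) ∨ x_2)) ∨ ~x_2 = 3/8 ∨ 3/4 = 3/4
~(~(x_2 ∧ (x_1 → x_1)) ∨ (x_2 ∧ (x_2 ∨ x_1))) ∨ (((~x_1 ∨ x_1) → ((x_1 ∨ x_1) ∨ x_2)) ∨ ~x_2) = 1/4 ∨ 3/4 = 3/4
~x_1 = ~1/8 = 7/8
~x_1 ∨ x_1 = 7/8 ∨ 1/8 = 7/8
x_1 → x_1 = 1/8 → 1/8 = 1
(~x_1 ∨ x_1) → (x_1 → x_1) = 7/8 → 1 = 1
x_1 ∨ x_2 = 1/8 ∨ 1/4 = 1/4
x_2 → (x_1 ∨ x_2) = 1/4 → 1/4 = 1
x_2 → x_2 = 1/4 → 1/4 = 1
~(x_2 → x_2) = ~1 = 0
(x_2 → (x_1 ∨ x_2)) ∨ ~(x_2 → x_2) = 1 ∨ 0 = 1
((~x_1 ∨ x_1) → (x_1 → x_1)) ∨ ((x_2 → (x_1 ∨ x_2)) ∨ ~(x_2 → x_2)) = 1 ∨ 1 = 1
x_1 → x_2 = 1/8 → 1/4 = 1
~(x_1 → x_2) = ~1 = 0
~(x_1 → x_2) ∧ x_1 = 0 ∧ 1/8 = 0
(((~x_1 ∨ x_1) → (x_1 → x_1)) ∨ ((x_2 → (x_1 ∨ x_2)) ∨ ~(x_2 → x_2))) → (~(x_1 → x_2) ∧ x_1) = 1 → 0 = 0
(~(~(x_2 ∧ (x_1 → x_1)) ∨ (x_2 ∧ (x_2 ∨ x_1))) ∨ (((~x_1 ∨ x_1) → ((x_1 ∨ x_1) ∨ x_2)) ∨ ~x_2)) ∨ ((((~x_1 ∨ x_1) → (x_1 → x_1)) ∨ ((x_2 → (x_1 ∨ x_2)) ∨ ~(x_2 → x_2))) → (~(x_1 → x_2) ∧ x_1)) = 3/4 ∨ 0 = 3/4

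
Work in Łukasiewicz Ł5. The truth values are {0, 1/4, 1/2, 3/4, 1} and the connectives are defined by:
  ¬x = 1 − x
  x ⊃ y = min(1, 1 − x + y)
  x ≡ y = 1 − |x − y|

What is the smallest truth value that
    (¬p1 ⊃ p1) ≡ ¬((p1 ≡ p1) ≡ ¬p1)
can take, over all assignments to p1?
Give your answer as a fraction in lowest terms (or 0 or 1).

1/2

Take p1 = 1/2:
¬p1 = ¬1/2 = 1/2
¬p1 ⊃ p1 = 1/2 ⊃ 1/2 = 1
p1 ≡ p1 = 1/2 ≡ 1/2 = 1
¬p1 = ¬1/2 = 1/2
(p1 ≡ p1) ≡ ¬p1 = 1 ≡ 1/2 = 1/2
¬((p1 ≡ p1) ≡ ¬p1) = ¬1/2 = 1/2
(¬p1 ⊃ p1) ≡ ¬((p1 ≡ p1) ≡ ¬p1) = 1 ≡ 1/2 = 1/2
No assignment yields a value below 1/2, so this is the minimum.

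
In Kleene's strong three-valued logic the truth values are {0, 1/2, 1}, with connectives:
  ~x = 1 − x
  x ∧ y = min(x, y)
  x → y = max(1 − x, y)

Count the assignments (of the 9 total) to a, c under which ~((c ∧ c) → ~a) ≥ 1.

1

a = 0, c = 0 ↦ 0  <
a = 0, c = 1/2 ↦ 0  <
a = 0, c = 1 ↦ 0  <
a = 1/2, c = 0 ↦ 0  <
a = 1/2, c = 1/2 ↦ 1/2  <
a = 1/2, c = 1 ↦ 1/2  <
a = 1, c = 0 ↦ 0  <
a = 1, c = 1/2 ↦ 1/2  <
a = 1, c = 1 ↦ 1  ≥
So 1 of the 9 assignments meets the threshold.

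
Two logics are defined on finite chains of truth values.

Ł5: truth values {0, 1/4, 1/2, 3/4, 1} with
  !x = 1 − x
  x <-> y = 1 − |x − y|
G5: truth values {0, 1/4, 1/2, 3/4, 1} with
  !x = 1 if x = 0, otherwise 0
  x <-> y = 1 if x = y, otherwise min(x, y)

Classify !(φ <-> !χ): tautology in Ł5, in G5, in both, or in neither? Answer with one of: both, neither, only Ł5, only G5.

In Ł5: at φ = 0, χ = 1/4 the value is 3/4 — not a tautology.
In G5: at φ = 0, χ = 1/4 the value is 0 — not a tautology.

neither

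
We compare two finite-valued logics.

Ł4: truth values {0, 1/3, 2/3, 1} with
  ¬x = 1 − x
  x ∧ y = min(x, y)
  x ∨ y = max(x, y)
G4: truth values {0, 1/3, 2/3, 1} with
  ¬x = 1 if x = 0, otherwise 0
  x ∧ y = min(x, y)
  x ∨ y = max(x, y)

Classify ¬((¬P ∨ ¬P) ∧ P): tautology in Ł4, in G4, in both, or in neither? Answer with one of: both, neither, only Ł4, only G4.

only G4

In Ł4: at P = 1/3 the value is 2/3 — not a tautology.
In G4: every assignment gives 1 — tautology.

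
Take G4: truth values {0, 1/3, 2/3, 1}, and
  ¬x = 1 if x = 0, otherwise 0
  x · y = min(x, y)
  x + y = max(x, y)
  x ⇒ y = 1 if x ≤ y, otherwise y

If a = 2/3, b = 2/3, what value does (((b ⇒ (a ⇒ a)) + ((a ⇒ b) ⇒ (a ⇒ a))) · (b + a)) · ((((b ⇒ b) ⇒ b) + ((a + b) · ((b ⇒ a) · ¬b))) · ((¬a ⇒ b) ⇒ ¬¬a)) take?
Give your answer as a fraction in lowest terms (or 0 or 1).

a ⇒ a = 2/3 ⇒ 2/3 = 1
b ⇒ (a ⇒ a) = 2/3 ⇒ 1 = 1
a ⇒ b = 2/3 ⇒ 2/3 = 1
a ⇒ a = 2/3 ⇒ 2/3 = 1
(a ⇒ b) ⇒ (a ⇒ a) = 1 ⇒ 1 = 1
(b ⇒ (a ⇒ a)) + ((a ⇒ b) ⇒ (a ⇒ a)) = 1 + 1 = 1
b + a = 2/3 + 2/3 = 2/3
((b ⇒ (a ⇒ a)) + ((a ⇒ b) ⇒ (a ⇒ a))) · (b + a) = 1 · 2/3 = 2/3
b ⇒ b = 2/3 ⇒ 2/3 = 1
(b ⇒ b) ⇒ b = 1 ⇒ 2/3 = 2/3
a + b = 2/3 + 2/3 = 2/3
b ⇒ a = 2/3 ⇒ 2/3 = 1
¬b = ¬2/3 = 0
(b ⇒ a) · ¬b = 1 · 0 = 0
(a + b) · ((b ⇒ a) · ¬b) = 2/3 · 0 = 0
((b ⇒ b) ⇒ b) + ((a + b) · ((b ⇒ a) · ¬b)) = 2/3 + 0 = 2/3
¬a = ¬2/3 = 0
¬a ⇒ b = 0 ⇒ 2/3 = 1
¬a = ¬2/3 = 0
¬¬a = ¬0 = 1
(¬a ⇒ b) ⇒ ¬¬a = 1 ⇒ 1 = 1
(((b ⇒ b) ⇒ b) + ((a + b) · ((b ⇒ a) · ¬b))) · ((¬a ⇒ b) ⇒ ¬¬a) = 2/3 · 1 = 2/3
(((b ⇒ (a ⇒ a)) + ((a ⇒ b) ⇒ (a ⇒ a))) · (b + a)) · ((((b ⇒ b) ⇒ b) + ((a + b) · ((b ⇒ a) · ¬b))) · ((¬a ⇒ b) ⇒ ¬¬a)) = 2/3 · 2/3 = 2/3

2/3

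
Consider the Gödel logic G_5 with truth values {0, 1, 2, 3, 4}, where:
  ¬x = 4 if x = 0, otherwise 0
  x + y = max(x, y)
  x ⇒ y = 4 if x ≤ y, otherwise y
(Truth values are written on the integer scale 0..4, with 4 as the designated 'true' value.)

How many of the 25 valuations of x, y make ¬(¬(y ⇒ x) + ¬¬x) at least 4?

value 4: 1 assignment (counts)
value 0: 24 assignments
So 1 of the 25 assignments meets the threshold.

1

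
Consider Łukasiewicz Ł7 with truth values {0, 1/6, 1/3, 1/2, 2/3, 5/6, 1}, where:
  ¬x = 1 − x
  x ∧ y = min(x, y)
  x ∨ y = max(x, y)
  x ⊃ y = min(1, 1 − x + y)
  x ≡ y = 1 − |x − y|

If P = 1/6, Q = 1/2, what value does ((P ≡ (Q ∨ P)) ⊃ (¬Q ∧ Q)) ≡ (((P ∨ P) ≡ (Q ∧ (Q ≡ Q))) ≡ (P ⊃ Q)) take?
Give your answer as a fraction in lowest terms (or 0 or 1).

Q ∨ P = 1/2 ∨ 1/6 = 1/2
P ≡ (Q ∨ P) = 1/6 ≡ 1/2 = 2/3
¬Q = ¬1/2 = 1/2
¬Q ∧ Q = 1/2 ∧ 1/2 = 1/2
(P ≡ (Q ∨ P)) ⊃ (¬Q ∧ Q) = 2/3 ⊃ 1/2 = 5/6
P ∨ P = 1/6 ∨ 1/6 = 1/6
Q ≡ Q = 1/2 ≡ 1/2 = 1
Q ∧ (Q ≡ Q) = 1/2 ∧ 1 = 1/2
(P ∨ P) ≡ (Q ∧ (Q ≡ Q)) = 1/6 ≡ 1/2 = 2/3
P ⊃ Q = 1/6 ⊃ 1/2 = 1
((P ∨ P) ≡ (Q ∧ (Q ≡ Q))) ≡ (P ⊃ Q) = 2/3 ≡ 1 = 2/3
((P ≡ (Q ∨ P)) ⊃ (¬Q ∧ Q)) ≡ (((P ∨ P) ≡ (Q ∧ (Q ≡ Q))) ≡ (P ⊃ Q)) = 5/6 ≡ 2/3 = 5/6

5/6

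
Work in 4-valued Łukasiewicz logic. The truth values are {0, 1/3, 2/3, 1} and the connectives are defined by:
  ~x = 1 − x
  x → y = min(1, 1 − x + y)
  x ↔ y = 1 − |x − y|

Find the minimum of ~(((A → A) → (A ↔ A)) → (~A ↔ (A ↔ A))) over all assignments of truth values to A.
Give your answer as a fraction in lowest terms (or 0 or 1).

0

Take A = 0:
A → A = 0 → 0 = 1
A ↔ A = 0 ↔ 0 = 1
(A → A) → (A ↔ A) = 1 → 1 = 1
~A = ~0 = 1
A ↔ A = 0 ↔ 0 = 1
~A ↔ (A ↔ A) = 1 ↔ 1 = 1
((A → A) → (A ↔ A)) → (~A ↔ (A ↔ A)) = 1 → 1 = 1
~(((A → A) → (A ↔ A)) → (~A ↔ (A ↔ A))) = ~1 = 0
No assignment yields a value below 0, so this is the minimum.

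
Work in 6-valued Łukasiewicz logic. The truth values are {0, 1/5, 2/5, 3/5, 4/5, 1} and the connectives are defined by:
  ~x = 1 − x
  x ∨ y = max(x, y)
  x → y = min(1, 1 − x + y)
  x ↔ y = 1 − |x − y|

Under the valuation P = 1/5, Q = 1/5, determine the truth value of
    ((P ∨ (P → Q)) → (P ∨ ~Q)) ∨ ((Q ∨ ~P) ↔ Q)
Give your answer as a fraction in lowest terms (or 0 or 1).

4/5

P → Q = 1/5 → 1/5 = 1
P ∨ (P → Q) = 1/5 ∨ 1 = 1
~Q = ~1/5 = 4/5
P ∨ ~Q = 1/5 ∨ 4/5 = 4/5
(P ∨ (P → Q)) → (P ∨ ~Q) = 1 → 4/5 = 4/5
~P = ~1/5 = 4/5
Q ∨ ~P = 1/5 ∨ 4/5 = 4/5
(Q ∨ ~P) ↔ Q = 4/5 ↔ 1/5 = 2/5
((P ∨ (P → Q)) → (P ∨ ~Q)) ∨ ((Q ∨ ~P) ↔ Q) = 4/5 ∨ 2/5 = 4/5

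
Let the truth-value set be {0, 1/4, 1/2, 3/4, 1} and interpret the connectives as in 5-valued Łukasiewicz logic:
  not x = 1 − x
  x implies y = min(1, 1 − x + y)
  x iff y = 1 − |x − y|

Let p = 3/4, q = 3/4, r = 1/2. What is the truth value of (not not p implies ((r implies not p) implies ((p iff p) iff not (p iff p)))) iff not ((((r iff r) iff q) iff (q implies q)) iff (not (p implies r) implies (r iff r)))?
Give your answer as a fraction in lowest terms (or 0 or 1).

not p = not 3/4 = 1/4
not not p = not 1/4 = 3/4
not p = not 3/4 = 1/4
r implies not p = 1/2 implies 1/4 = 3/4
p iff p = 3/4 iff 3/4 = 1
p iff p = 3/4 iff 3/4 = 1
not (p iff p) = not 1 = 0
(p iff p) iff not (p iff p) = 1 iff 0 = 0
(r implies not p) implies ((p iff p) iff not (p iff p)) = 3/4 implies 0 = 1/4
not not p implies ((r implies not p) implies ((p iff p) iff not (p iff p))) = 3/4 implies 1/4 = 1/2
r iff r = 1/2 iff 1/2 = 1
(r iff r) iff q = 1 iff 3/4 = 3/4
q implies q = 3/4 implies 3/4 = 1
((r iff r) iff q) iff (q implies q) = 3/4 iff 1 = 3/4
p implies r = 3/4 implies 1/2 = 3/4
not (p implies r) = not 3/4 = 1/4
r iff r = 1/2 iff 1/2 = 1
not (p implies r) implies (r iff r) = 1/4 implies 1 = 1
(((r iff r) iff q) iff (q implies q)) iff (not (p implies r) implies (r iff r)) = 3/4 iff 1 = 3/4
not ((((r iff r) iff q) iff (q implies q)) iff (not (p implies r) implies (r iff r))) = not 3/4 = 1/4
(not not p implies ((r implies not p) implies ((p iff p) iff not (p iff p)))) iff not ((((r iff r) iff q) iff (q implies q)) iff (not (p implies r) implies (r iff r))) = 1/2 iff 1/4 = 3/4

3/4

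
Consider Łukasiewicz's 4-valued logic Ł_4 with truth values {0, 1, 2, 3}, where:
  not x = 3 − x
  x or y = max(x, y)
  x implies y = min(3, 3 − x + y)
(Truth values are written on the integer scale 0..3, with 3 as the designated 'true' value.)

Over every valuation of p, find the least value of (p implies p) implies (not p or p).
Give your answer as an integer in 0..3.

Take p = 1:
p implies p = 1 implies 1 = 3
not p = not 1 = 2
not p or p = 2 or 1 = 2
(p implies p) implies (not p or p) = 3 implies 2 = 2
No assignment yields a value below 2, so this is the minimum.

2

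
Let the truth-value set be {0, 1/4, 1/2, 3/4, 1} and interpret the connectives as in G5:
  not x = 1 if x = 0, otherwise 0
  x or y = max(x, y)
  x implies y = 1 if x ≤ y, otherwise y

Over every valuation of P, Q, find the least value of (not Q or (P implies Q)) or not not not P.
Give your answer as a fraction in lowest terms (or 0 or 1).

Take P = 1/2, Q = 1/4:
not Q = not 1/4 = 0
P implies Q = 1/2 implies 1/4 = 1/4
not Q or (P implies Q) = 0 or 1/4 = 1/4
not P = not 1/2 = 0
not not P = not 0 = 1
not not not P = not 1 = 0
(not Q or (P implies Q)) or not not not P = 1/4 or 0 = 1/4
No assignment yields a value below 1/4, so this is the minimum.

1/4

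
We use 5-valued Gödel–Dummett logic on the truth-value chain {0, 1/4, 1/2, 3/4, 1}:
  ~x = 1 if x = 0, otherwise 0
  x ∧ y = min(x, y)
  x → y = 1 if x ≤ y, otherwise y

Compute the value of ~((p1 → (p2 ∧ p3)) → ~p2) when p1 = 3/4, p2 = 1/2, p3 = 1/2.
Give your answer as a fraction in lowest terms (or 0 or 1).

1

p2 ∧ p3 = 1/2 ∧ 1/2 = 1/2
p1 → (p2 ∧ p3) = 3/4 → 1/2 = 1/2
~p2 = ~1/2 = 0
(p1 → (p2 ∧ p3)) → ~p2 = 1/2 → 0 = 0
~((p1 → (p2 ∧ p3)) → ~p2) = ~0 = 1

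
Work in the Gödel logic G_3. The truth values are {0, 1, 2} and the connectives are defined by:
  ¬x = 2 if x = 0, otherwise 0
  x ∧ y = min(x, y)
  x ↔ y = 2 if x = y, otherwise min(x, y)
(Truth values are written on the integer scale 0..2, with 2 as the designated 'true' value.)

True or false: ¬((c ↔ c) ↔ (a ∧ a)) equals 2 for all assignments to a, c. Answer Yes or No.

No

Counterexample: take a = 1, c = 0.
c ↔ c = 0 ↔ 0 = 2
a ∧ a = 1 ∧ 1 = 1
(c ↔ c) ↔ (a ∧ a) = 2 ↔ 1 = 1
¬((c ↔ c) ↔ (a ∧ a)) = ¬1 = 0
This gives 0 ≠ 2.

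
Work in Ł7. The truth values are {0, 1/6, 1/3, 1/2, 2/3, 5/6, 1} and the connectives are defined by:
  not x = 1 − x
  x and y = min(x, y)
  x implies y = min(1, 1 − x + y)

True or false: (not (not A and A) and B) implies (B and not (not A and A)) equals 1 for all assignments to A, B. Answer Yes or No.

Yes

At A = 5/6, B = 2/3, for instance:
not A = not 5/6 = 1/6
not A and A = 1/6 and 5/6 = 1/6
not (not A and A) = not 1/6 = 5/6
not (not A and A) and B = 5/6 and 2/3 = 2/3
B and not (not A and A) = 2/3 and 5/6 = 2/3
(not (not A and A) and B) implies (B and not (not A and A)) = 2/3 implies 2/3 = 1
and checking the remaining 48 assignments likewise gives ≥ 1 in every case.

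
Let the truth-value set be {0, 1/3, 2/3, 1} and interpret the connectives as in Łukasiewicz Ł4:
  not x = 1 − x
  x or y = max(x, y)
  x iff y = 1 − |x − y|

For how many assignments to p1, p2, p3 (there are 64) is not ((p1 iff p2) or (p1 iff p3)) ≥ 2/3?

10

value 1: 2 assignments (counts)
value 2/3: 8 assignments (counts)
value 1/3: 26 assignments
value 0: 28 assignments
So 10 of the 64 assignments meet the threshold.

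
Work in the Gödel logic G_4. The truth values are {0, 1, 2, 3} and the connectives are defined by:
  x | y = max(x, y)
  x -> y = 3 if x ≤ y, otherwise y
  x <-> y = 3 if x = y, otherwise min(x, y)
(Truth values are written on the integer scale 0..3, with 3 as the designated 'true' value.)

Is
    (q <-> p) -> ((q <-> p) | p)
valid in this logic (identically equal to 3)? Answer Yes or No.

p = 0, q = 0 ↦ 3
p = 0, q = 1 ↦ 3
p = 0, q = 2 ↦ 3
p = 0, q = 3 ↦ 3
p = 1, q = 0 ↦ 3
p = 1, q = 1 ↦ 3
p = 1, q = 2 ↦ 3
p = 1, q = 3 ↦ 3
p = 2, q = 0 ↦ 3
p = 2, q = 1 ↦ 3
p = 2, q = 2 ↦ 3
p = 2, q = 3 ↦ 3
p = 3, q = 0 ↦ 3
p = 3, q = 1 ↦ 3
p = 3, q = 2 ↦ 3
p = 3, q = 3 ↦ 3
Every assignment gives a value ≥ 3.

Yes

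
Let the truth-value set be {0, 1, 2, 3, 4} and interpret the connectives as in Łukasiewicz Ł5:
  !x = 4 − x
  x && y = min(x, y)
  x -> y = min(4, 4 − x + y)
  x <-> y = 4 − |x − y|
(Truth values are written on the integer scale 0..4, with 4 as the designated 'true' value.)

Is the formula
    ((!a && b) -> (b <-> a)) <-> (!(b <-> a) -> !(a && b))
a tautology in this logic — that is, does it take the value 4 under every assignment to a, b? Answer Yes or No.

Counterexample: take a = 0, b = 3.
!a = !0 = 4
!a && b = 4 && 3 = 3
b <-> a = 3 <-> 0 = 1
(!a && b) -> (b <-> a) = 3 -> 1 = 2
b <-> a = 3 <-> 0 = 1
!(b <-> a) = !1 = 3
a && b = 0 && 3 = 0
!(a && b) = !0 = 4
!(b <-> a) -> !(a && b) = 3 -> 4 = 4
((!a && b) -> (b <-> a)) <-> (!(b <-> a) -> !(a && b)) = 2 <-> 4 = 2
This gives 2 ≠ 4.

No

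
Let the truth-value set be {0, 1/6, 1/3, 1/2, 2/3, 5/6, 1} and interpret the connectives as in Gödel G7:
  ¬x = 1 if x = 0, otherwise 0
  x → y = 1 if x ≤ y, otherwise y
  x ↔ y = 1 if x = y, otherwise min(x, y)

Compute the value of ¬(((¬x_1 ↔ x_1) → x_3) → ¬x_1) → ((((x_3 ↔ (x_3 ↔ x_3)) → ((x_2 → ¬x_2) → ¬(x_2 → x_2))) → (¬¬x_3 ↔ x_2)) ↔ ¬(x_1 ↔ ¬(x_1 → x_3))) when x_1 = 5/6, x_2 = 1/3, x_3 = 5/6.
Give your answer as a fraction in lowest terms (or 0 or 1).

1/3

¬x_1 = ¬5/6 = 0
¬x_1 ↔ x_1 = 0 ↔ 5/6 = 0
(¬x_1 ↔ x_1) → x_3 = 0 → 5/6 = 1
¬x_1 = ¬5/6 = 0
((¬x_1 ↔ x_1) → x_3) → ¬x_1 = 1 → 0 = 0
¬(((¬x_1 ↔ x_1) → x_3) → ¬x_1) = ¬0 = 1
x_3 ↔ x_3 = 5/6 ↔ 5/6 = 1
x_3 ↔ (x_3 ↔ x_3) = 5/6 ↔ 1 = 5/6
¬x_2 = ¬1/3 = 0
x_2 → ¬x_2 = 1/3 → 0 = 0
x_2 → x_2 = 1/3 → 1/3 = 1
¬(x_2 → x_2) = ¬1 = 0
(x_2 → ¬x_2) → ¬(x_2 → x_2) = 0 → 0 = 1
(x_3 ↔ (x_3 ↔ x_3)) → ((x_2 → ¬x_2) → ¬(x_2 → x_2)) = 5/6 → 1 = 1
¬x_3 = ¬5/6 = 0
¬¬x_3 = ¬0 = 1
¬¬x_3 ↔ x_2 = 1 ↔ 1/3 = 1/3
((x_3 ↔ (x_3 ↔ x_3)) → ((x_2 → ¬x_2) → ¬(x_2 → x_2))) → (¬¬x_3 ↔ x_2) = 1 → 1/3 = 1/3
x_1 → x_3 = 5/6 → 5/6 = 1
¬(x_1 → x_3) = ¬1 = 0
x_1 ↔ ¬(x_1 → x_3) = 5/6 ↔ 0 = 0
¬(x_1 ↔ ¬(x_1 → x_3)) = ¬0 = 1
(((x_3 ↔ (x_3 ↔ x_3)) → ((x_2 → ¬x_2) → ¬(x_2 → x_2))) → (¬¬x_3 ↔ x_2)) ↔ ¬(x_1 ↔ ¬(x_1 → x_3)) = 1/3 ↔ 1 = 1/3
¬(((¬x_1 ↔ x_1) → x_3) → ¬x_1) → ((((x_3 ↔ (x_3 ↔ x_3)) → ((x_2 → ¬x_2) → ¬(x_2 → x_2))) → (¬¬x_3 ↔ x_2)) ↔ ¬(x_1 ↔ ¬(x_1 → x_3))) = 1 → 1/3 = 1/3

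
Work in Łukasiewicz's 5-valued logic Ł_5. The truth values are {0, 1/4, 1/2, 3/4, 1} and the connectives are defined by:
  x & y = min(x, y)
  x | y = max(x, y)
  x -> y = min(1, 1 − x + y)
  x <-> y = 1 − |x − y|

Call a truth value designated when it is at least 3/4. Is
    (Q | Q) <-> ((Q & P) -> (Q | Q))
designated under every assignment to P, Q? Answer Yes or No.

No

Counterexample: take P = 0, Q = 0.
Q | Q = 0 | 0 = 0
Q & P = 0 & 0 = 0
(Q & P) -> (Q | Q) = 0 -> 0 = 1
(Q | Q) <-> ((Q & P) -> (Q | Q)) = 0 <-> 1 = 0
This gives 0, which is below 3/4.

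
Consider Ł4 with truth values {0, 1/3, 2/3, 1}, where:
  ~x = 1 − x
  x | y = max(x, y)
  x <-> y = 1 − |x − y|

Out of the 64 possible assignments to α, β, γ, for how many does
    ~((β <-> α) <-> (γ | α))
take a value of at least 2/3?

18

value 1: 6 assignments (counts)
value 2/3: 12 assignments (counts)
value 1/3: 26 assignments
value 0: 20 assignments
So 18 of the 64 assignments meet the threshold.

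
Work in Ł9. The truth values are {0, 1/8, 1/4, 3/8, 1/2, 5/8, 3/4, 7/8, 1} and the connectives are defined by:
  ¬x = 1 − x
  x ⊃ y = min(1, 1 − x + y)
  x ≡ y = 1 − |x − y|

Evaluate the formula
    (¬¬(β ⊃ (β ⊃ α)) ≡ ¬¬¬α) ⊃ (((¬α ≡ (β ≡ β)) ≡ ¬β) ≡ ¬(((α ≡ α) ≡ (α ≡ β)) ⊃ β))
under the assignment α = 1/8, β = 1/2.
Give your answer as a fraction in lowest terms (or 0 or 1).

β ⊃ α = 1/2 ⊃ 1/8 = 5/8
β ⊃ (β ⊃ α) = 1/2 ⊃ 5/8 = 1
¬(β ⊃ (β ⊃ α)) = ¬1 = 0
¬¬(β ⊃ (β ⊃ α)) = ¬0 = 1
¬α = ¬1/8 = 7/8
¬¬α = ¬7/8 = 1/8
¬¬¬α = ¬1/8 = 7/8
¬¬(β ⊃ (β ⊃ α)) ≡ ¬¬¬α = 1 ≡ 7/8 = 7/8
¬α = ¬1/8 = 7/8
β ≡ β = 1/2 ≡ 1/2 = 1
¬α ≡ (β ≡ β) = 7/8 ≡ 1 = 7/8
¬β = ¬1/2 = 1/2
(¬α ≡ (β ≡ β)) ≡ ¬β = 7/8 ≡ 1/2 = 5/8
α ≡ α = 1/8 ≡ 1/8 = 1
α ≡ β = 1/8 ≡ 1/2 = 5/8
(α ≡ α) ≡ (α ≡ β) = 1 ≡ 5/8 = 5/8
((α ≡ α) ≡ (α ≡ β)) ⊃ β = 5/8 ⊃ 1/2 = 7/8
¬(((α ≡ α) ≡ (α ≡ β)) ⊃ β) = ¬7/8 = 1/8
((¬α ≡ (β ≡ β)) ≡ ¬β) ≡ ¬(((α ≡ α) ≡ (α ≡ β)) ⊃ β) = 5/8 ≡ 1/8 = 1/2
(¬¬(β ⊃ (β ⊃ α)) ≡ ¬¬¬α) ⊃ (((¬α ≡ (β ≡ β)) ≡ ¬β) ≡ ¬(((α ≡ α) ≡ (α ≡ β)) ⊃ β)) = 7/8 ⊃ 1/2 = 5/8

5/8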